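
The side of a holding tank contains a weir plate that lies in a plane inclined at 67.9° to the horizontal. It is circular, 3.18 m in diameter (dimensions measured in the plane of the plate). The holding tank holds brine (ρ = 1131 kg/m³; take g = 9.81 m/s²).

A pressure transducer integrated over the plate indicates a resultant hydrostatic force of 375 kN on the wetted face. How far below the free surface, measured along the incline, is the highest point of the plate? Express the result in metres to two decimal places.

γ = ρg = 1131 × 9.81 / 1000 = 11.09511 kN/m³.
A = π(1.59)² = 7.94226 m².
From F = γ·h_c·A, the centroid depth is h_c = 375/(11.09511 × 7.94226) = 4.25555 m.
Let θ = 67.9° be the plate's angle to the horizontal; measure y along the incline from where the plane meets the free surface. Vertical depth h = y·sinθ with sinθ = 0.926529.
Along the incline, y_c = h_c/sinθ = 4.25555/0.926529 = 4.593 m.
The centroid is at the centre, 1.59 m below the top of the plate, so the highest point sits at y_top = 4.593 − 1.59 = 3.003 m along the incline.

y_top ≈ 3.00 m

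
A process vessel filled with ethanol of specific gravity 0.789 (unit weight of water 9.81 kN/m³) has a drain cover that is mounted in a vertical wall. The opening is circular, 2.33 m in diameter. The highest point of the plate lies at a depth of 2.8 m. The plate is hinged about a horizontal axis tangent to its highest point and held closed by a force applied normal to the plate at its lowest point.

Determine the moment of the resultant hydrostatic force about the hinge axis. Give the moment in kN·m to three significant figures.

γ = 0.789 × 9.81 = 7.74009 kN/m³.
The centroid is at the centre, 1.165 m below the top of the plate, so the centroid depth is h_c = 2.8 + 1.165 = 3.965 m.
A = π(1.165)² = 4.26385 m².
Resultant F = γ·h_c·A = 7.74009 × 3.965 × 4.26385 = 130.855 kN.
I_c = πr⁴/4 = π × 1.165⁴/4 = 1.44675 m⁴.
Centre of pressure: y_p = y_c + I_c/(y_c·A) = 3.965 + 1.44675/(3.965 × 4.26385) = 3.965 + 0.0855753 = 4.05058 m along the plane.
The resultant acts 1.165 + 0.0855753 = 1.25058 m (along the plate) below the hinge at the top edge, so the moment about the hinge is M = F × 1.25058 = 130.855 × 1.25058 = 163.645 kN·m.

M ≈ 164 kN·m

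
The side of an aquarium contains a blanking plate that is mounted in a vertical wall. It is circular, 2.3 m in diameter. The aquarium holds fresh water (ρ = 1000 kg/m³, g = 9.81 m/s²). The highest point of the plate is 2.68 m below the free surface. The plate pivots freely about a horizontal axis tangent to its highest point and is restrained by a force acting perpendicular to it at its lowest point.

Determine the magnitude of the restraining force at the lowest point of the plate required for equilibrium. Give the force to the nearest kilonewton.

P ≈ 84 kN

γ = ρg = 1000 × 9.81 = 9810 N/m³ = 9.81 kN/m³.
The centroid is at the centre, 1.15 m below the top of the plate, so the centroid depth is h_c = 2.68 + 1.15 = 3.83 m.
A = π(1.15)² = 4.15476 m².
Resultant F = γ·h_c·A = 9.81 × 3.83 × 4.15476 = 156.104 kN.
I_c = πr⁴/4 = π × 1.15⁴/4 = 1.37367 m⁴.
Centre of pressure: y_p = y_c + I_c/(y_c·A) = 3.83 + 1.37367/(3.83 × 4.15476) = 3.83 + 0.0863252 = 3.91633 m along the plane.
The resultant acts 1.15 + 0.0863252 = 1.23633 m (along the plate) below the hinge at the top edge, so the moment about the hinge is M = F × 1.23633 = 156.104 × 1.23633 = 192.996 kN·m.
A normal force at the bottom, 2.3 m from the hinge, must supply this moment: P = 192.996/2.3 = 83.9113 kN.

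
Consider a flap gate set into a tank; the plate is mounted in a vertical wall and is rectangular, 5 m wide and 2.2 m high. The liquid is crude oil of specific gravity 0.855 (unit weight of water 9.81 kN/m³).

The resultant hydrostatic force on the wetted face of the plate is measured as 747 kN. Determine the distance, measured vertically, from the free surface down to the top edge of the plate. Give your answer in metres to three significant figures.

d_top ≈ 7.00 m

γ = 0.855 × 9.81 = 8.38755 kN/m³.
A = 5 × 2.2 = 11 m².
From F = γ·h_c·A, the centroid depth is h_c = 747/(8.38755 × 11) = 8.09642 m.
The centroid lies 2.2/2 = 1.1 m below the top edge, so the top edge sits at h_top = 8.09642 − 1.1 = 6.99642 m below the surface.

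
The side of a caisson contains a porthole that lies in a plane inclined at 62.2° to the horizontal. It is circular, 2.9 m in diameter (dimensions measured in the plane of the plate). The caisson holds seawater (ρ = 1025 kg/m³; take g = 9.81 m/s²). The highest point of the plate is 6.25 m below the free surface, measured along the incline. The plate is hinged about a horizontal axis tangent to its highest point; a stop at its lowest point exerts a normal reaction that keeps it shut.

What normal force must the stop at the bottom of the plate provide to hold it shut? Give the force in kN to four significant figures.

P ≈ 236.8 kN

γ = ρg = 1025 × 9.81 / 1000 = 10.05525 kN/m³.
Let θ = 62.2° be the plate's angle to the horizontal; measure y along the incline from where the plane meets the free surface. Vertical depth h = y·sinθ with sinθ = 0.884581.
The centroid is at the centre, 1.45 m below the top of the plate, so y_c = 6.25 + 1.45 = 7.7 m and h_c = 7.7 × 0.884581 = 6.81127 m.
A = π(1.45)² = 6.6052 m².
Resultant F = γ·h_c·A = 10.05525 × 6.81127 × 6.6052 = 452.384 kN.
I_c = πr⁴/4 = π × 1.45⁴/4 = 3.47186 m⁴.
Centre of pressure: y_p = y_c + I_c/(y_c·A) = 7.7 + 3.47186/(7.7 × 6.6052) = 7.7 + 0.068263 = 7.76826 m along the plane.
The resultant acts 1.45 + 0.068263 = 1.51826 m (along the plate) below the hinge at the top edge, so the moment about the hinge is M = F × 1.51826 = 452.384 × 1.51826 = 686.837 kN·m.
A normal force at the bottom, 2.9 m from the hinge, must supply this moment: P = 686.837/2.9 = 236.84 kN.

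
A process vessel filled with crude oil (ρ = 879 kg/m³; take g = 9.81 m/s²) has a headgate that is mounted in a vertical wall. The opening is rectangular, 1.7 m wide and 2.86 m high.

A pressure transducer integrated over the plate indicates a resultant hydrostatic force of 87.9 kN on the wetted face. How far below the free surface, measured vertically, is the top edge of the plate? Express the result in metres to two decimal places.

d_top ≈ 0.67 m

γ = ρg = 879 × 9.81 / 1000 = 8.62299 kN/m³.
A = 1.7 × 2.86 = 4.862 m².
From F = γ·h_c·A, the centroid depth is h_c = 87.9/(8.62299 × 4.862) = 2.0966 m.
The centroid lies 2.86/2 = 1.43 m below the top edge, so the top edge sits at h_top = 2.0966 − 1.43 = 0.6666 m below the surface.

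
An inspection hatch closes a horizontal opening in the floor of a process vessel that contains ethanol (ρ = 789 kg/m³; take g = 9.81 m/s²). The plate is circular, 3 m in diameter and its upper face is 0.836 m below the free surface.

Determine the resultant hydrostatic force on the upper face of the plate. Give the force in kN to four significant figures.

F ≈ 45.74 kN

γ = ρg = 789 × 9.81 / 1000 = 7.74009 kN/m³.
The plate is horizontal, so pressure is uniform at p = γ·h = 7.74009 × 0.836 = 6.47072 kN/m².
A = π(1.5)² = 7.06858 m².
F = p·A = 6.47072 × 7.06858 = 45.7388 kN.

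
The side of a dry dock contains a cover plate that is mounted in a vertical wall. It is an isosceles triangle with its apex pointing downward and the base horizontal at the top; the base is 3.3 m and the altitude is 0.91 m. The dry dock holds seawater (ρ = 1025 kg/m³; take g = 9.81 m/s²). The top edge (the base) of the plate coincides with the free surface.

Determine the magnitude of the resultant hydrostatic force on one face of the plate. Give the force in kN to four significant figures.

γ = ρg = 1025 × 9.81 / 1000 = 10.05525 kN/m³.
With the apex down, the centroid sits h/3 = 0.91/3 = 0.303333 m below the base (the top edge), so the centroid depth is h_c = 0.303333 m.
A = ½ × 3.3 × 0.91 = 1.5015 m².
Resultant F = γ·h_c·A = 10.05525 × 0.303333 × 1.5015 = 4.57971 kN.

F ≈ 4.580 kN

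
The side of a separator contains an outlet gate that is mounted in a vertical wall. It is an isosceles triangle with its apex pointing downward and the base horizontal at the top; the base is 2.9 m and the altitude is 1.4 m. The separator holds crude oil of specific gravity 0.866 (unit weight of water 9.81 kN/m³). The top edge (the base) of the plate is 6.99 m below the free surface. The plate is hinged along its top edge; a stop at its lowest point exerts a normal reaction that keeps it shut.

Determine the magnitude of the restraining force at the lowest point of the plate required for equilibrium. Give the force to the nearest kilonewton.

γ = 0.866 × 9.81 = 8.49546 kN/m³.
With the apex down, the centroid sits h/3 = 1.4/3 = 0.466667 m below the base (the top edge), so the centroid depth is h_c = 6.99 + 0.466667 = 7.45667 m.
A = ½ × 2.9 × 1.4 = 2.03 m².
Resultant F = γ·h_c·A = 8.49546 × 7.45667 × 2.03 = 128.596 kN.
I_c = b·h³/36 = 2.9 × 1.4³/36 = 0.221044 m⁴.
Centre of pressure: y_p = y_c + I_c/(y_c·A) = 7.45667 + 0.221044/(7.45667 × 2.03) = 7.45667 + 0.0146029 = 7.47127 m along the plane.
The resultant acts 0.466667 + 0.0146029 = 0.48127 m (along the plate) below the hinge at the top edge, so the moment about the hinge is M = F × 0.48127 = 128.596 × 0.48127 = 61.8894 kN·m.
A normal force at the bottom, 1.4 m from the hinge, must supply this moment: P = 61.8894/1.4 = 44.2067 kN.

P ≈ 44 kN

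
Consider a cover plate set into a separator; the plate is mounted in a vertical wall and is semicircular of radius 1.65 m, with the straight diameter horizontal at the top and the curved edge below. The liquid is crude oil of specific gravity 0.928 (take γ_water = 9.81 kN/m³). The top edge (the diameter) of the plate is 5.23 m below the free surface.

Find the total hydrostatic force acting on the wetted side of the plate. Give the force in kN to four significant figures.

γ = 0.928 × 9.81 = 9.10368 kN/m³.
The centroid of a semicircle lies 4r/(3π) = 0.700282 m from the diameter, here below the top edge, so the centroid depth is h_c = 5.23 + 0.700282 = 5.93028 m.
A = πr²/2 = π × 1.65²/2 = 4.27649 m².
Resultant F = γ·h_c·A = 9.10368 × 5.93028 × 4.27649 = 230.876 kN.

F ≈ 230.9 kN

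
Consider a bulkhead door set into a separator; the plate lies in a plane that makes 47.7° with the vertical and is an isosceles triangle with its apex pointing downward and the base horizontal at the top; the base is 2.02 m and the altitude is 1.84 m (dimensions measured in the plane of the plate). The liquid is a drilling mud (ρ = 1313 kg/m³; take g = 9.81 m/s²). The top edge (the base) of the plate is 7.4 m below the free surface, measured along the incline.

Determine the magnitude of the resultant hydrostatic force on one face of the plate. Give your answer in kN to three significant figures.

F ≈ 129 kN

γ = ρg = 1313 × 9.81 / 1000 = 12.88053 kN/m³.
The plate makes 47.7° with the vertical, i.e. θ = 90° − 47.7° = 42.3° to the horizontal. Measuring y along the incline from the free-surface line, vertical depth h = y·sinθ with sinθ = 0.673013.
With the apex down, the centroid sits h/3 = 1.84/3 = 0.613333 m below the base (the top edge), so y_c = 7.4 + 0.613333 = 8.01333 m and h_c = 8.01333 × 0.673013 = 5.39308 m.
A = ½ × 2.02 × 1.84 = 1.8584 m².
Resultant F = γ·h_c·A = 12.88053 × 5.39308 × 1.8584 = 129.095 kN.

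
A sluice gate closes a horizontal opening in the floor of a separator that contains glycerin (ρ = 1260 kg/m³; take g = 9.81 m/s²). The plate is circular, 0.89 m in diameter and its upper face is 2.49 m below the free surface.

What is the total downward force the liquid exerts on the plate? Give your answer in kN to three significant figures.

F ≈ 19.1 kN

γ = ρg = 1260 × 9.81 / 1000 = 12.3606 kN/m³.
The plate is horizontal, so pressure is uniform at p = γ·h = 12.3606 × 2.49 = 30.7779 kN/m².
A = π(0.445)² = 0.622114 m².
F = p·A = 30.7779 × 0.622114 = 19.1474 kN.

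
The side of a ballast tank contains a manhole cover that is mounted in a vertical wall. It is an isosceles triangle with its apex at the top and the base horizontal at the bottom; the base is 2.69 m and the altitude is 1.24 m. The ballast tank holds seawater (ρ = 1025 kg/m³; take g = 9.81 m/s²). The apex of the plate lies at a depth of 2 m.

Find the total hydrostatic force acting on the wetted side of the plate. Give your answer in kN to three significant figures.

γ = ρg = 1025 × 9.81 / 1000 = 10.05525 kN/m³.
With the apex up, the centroid sits 2h/3 = 2 × 1.24/3 = 0.826667 m below the apex, so the centroid depth is h_c = 2 + 0.826667 = 2.82667 m.
A = ½ × 2.69 × 1.24 = 1.6678 m².
Resultant F = γ·h_c·A = 10.05525 × 2.82667 × 1.6678 = 47.4037 kN.

F ≈ 47.4 kN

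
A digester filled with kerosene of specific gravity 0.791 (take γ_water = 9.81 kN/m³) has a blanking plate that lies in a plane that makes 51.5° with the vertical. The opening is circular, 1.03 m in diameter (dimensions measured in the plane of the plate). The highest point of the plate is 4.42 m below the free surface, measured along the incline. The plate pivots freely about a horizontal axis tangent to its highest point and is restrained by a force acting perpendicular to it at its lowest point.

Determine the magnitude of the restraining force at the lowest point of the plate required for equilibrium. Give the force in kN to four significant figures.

P ≈ 10.19 kN

γ = 0.791 × 9.81 = 7.75971 kN/m³.
The plate makes 51.5° with the vertical, i.e. θ = 90° − 51.5° = 38.5° to the horizontal. Measuring y along the incline from the free-surface line, vertical depth h = y·sinθ with sinθ = 0.622515.
The centroid is at the centre, 0.515 m below the top of the plate, so y_c = 4.42 + 0.515 = 4.935 m and h_c = 4.935 × 0.622515 = 3.07211 m.
A = π(0.515)² = 0.833229 m².
Resultant F = γ·h_c·A = 7.75971 × 3.07211 × 0.833229 = 19.8631 kN.
I_c = πr⁴/4 = π × 0.515⁴/4 = 0.0552483 m⁴.
Centre of pressure: y_p = y_c + I_c/(y_c·A) = 4.935 + 0.0552483/(4.935 × 0.833229) = 4.935 + 0.0134359 = 4.94844 m along the plane.
The resultant acts 0.515 + 0.0134359 = 0.528436 m (along the plate) below the hinge at the top edge, so the moment about the hinge is M = F × 0.528436 = 19.8631 × 0.528436 = 10.4964 kN·m.
A normal force at the bottom, 1.03 m from the hinge, must supply this moment: P = 10.4964/1.03 = 10.1907 kN.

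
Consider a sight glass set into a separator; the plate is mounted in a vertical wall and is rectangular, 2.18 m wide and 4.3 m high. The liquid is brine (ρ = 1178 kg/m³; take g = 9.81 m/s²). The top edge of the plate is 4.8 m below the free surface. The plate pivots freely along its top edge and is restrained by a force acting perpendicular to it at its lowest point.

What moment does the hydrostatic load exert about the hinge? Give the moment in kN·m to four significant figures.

γ = ρg = 1178 × 9.81 / 1000 = 11.55618 kN/m³.
The centroid lies 4.3/2 = 2.15 m below the top edge, so the centroid depth is h_c = 4.8 + 2.15 = 6.95 m.
A = 2.18 × 4.3 = 9.374 m².
Resultant F = γ·h_c·A = 11.55618 × 6.95 × 9.374 = 752.877 kN.
I_c = b·h³/12 = 2.18 × 4.3³/12 = 14.4438 m⁴.
Centre of pressure: y_p = y_c + I_c/(y_c·A) = 6.95 + 14.4438/(6.95 × 9.374) = 6.95 + 0.221703 = 7.1717 m along the plane.
The resultant acts 2.15 + 0.221703 = 2.3717 m (along the plate) below the hinge at the top edge, so the moment about the hinge is M = F × 2.3717 = 752.877 × 2.3717 = 1785.6 kN·m.

M ≈ 1786 kN·m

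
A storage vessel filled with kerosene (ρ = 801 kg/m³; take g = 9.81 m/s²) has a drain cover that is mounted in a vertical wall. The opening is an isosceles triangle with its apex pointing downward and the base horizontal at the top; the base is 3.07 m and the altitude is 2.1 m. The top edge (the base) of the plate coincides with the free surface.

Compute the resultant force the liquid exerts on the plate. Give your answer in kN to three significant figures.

γ = ρg = 801 × 9.81 / 1000 = 7.85781 kN/m³.
With the apex down, the centroid sits h/3 = 2.1/3 = 0.7 m below the base (the top edge), so the centroid depth is h_c = 0.7 m.
A = ½ × 3.07 × 2.1 = 3.2235 m².
Resultant F = γ·h_c·A = 7.85781 × 0.7 × 3.2235 = 17.7308 kN.

F ≈ 17.7 kN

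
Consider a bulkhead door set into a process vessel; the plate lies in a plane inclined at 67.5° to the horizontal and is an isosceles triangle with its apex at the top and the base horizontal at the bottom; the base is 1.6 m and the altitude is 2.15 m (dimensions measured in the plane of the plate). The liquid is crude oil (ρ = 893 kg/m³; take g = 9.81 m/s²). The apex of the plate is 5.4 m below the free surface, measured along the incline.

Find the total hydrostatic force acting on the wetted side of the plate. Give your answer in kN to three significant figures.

γ = ρg = 893 × 9.81 / 1000 = 8.76033 kN/m³.
Let θ = 67.5° be the plate's angle to the horizontal; measure y along the incline from where the plane meets the free surface. Vertical depth h = y·sinθ with sinθ = 0.923880.
With the apex up, the centroid sits 2h/3 = 2 × 2.15/3 = 1.43333 m below the apex, so y_c = 5.4 + 1.43333 = 6.83333 m and h_c = 6.83333 × 0.923880 = 6.31318 m.
A = ½ × 1.6 × 2.15 = 1.72 m².
Resultant F = γ·h_c·A = 8.76033 × 6.31318 × 1.72 = 95.1255 kN.

F ≈ 95.1 kN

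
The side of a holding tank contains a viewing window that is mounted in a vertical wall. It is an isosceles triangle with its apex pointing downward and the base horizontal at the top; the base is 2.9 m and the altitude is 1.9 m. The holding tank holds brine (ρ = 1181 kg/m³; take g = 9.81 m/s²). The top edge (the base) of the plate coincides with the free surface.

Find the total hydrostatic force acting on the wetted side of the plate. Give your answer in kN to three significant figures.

F ≈ 20.2 kN

γ = ρg = 1181 × 9.81 / 1000 = 11.58561 kN/m³.
With the apex down, the centroid sits h/3 = 1.9/3 = 0.633333 m below the base (the top edge), so the centroid depth is h_c = 0.633333 m.
A = ½ × 2.9 × 1.9 = 2.755 m².
Resultant F = γ·h_c·A = 11.58561 × 0.633333 × 2.755 = 20.2149 kN.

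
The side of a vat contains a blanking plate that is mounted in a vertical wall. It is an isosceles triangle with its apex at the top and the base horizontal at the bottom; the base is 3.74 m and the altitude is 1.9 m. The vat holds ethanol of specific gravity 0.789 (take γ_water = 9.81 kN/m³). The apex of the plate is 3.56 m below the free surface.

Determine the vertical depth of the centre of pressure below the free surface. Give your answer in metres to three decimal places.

γ = 0.789 × 9.81 = 7.74009 kN/m³.
With the apex up, the centroid sits 2h/3 = 2 × 1.9/3 = 1.26667 m below the apex, so the centroid depth is h_c = 3.56 + 1.26667 = 4.82667 m.
A = ½ × 3.74 × 1.9 = 3.553 m².
Resultant F = γ·h_c·A = 7.74009 × 4.82667 × 3.553 = 132.736 kN.
I_c = b·h³/36 = 3.74 × 1.9³/36 = 0.712574 m⁴.
Centre of pressure: y_p = y_c + I_c/(y_c·A) = 4.82667 + 0.712574/(4.82667 × 3.553) = 4.82667 + 0.0415515 = 4.86822 m along the plane.

h_p = 4.868 m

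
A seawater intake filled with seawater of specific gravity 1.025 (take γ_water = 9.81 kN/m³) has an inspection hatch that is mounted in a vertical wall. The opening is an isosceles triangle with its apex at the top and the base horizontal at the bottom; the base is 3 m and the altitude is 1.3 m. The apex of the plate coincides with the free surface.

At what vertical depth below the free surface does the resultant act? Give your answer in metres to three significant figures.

h_p = 0.975 m

γ = 1.025 × 9.81 = 10.05525 kN/m³.
With the apex up, the centroid sits 2h/3 = 2 × 1.3/3 = 0.866667 m below the apex, so the centroid depth is h_c = 0.866667 m.
A = ½ × 3 × 1.3 = 1.95 m².
Resultant F = γ·h_c·A = 10.05525 × 0.866667 × 1.95 = 16.9934 kN.
I_c = b·h³/36 = 3 × 1.3³/36 = 0.183083 m⁴.
Centre of pressure: y_p = y_c + I_c/(y_c·A) = 0.866667 + 0.183083/(0.866667 × 1.95) = 0.866667 + 0.108333 = 0.975 m along the plane.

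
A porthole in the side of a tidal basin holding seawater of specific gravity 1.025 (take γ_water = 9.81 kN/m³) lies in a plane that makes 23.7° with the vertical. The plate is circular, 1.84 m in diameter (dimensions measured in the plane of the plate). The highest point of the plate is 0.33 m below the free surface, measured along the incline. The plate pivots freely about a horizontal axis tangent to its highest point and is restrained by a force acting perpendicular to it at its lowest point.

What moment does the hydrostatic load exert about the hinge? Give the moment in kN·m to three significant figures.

M ≈ 33.3 kN·m

γ = 1.025 × 9.81 = 10.05525 kN/m³.
The plate makes 23.7° with the vertical, i.e. θ = 90° − 23.7° = 66.3° to the horizontal. Measuring y along the incline from the free-surface line, vertical depth h = y·sinθ with sinθ = 0.915663.
The centroid is at the centre, 0.92 m below the top of the plate, so y_c = 0.33 + 0.92 = 1.25 m and h_c = 1.25 × 0.915663 = 1.14458 m.
A = π(0.92)² = 2.65904 m².
Resultant F = γ·h_c·A = 10.05525 × 1.14458 × 2.65904 = 30.603 kN.
I_c = πr⁴/4 = π × 0.92⁴/4 = 0.562654 m⁴.
Centre of pressure: y_p = y_c + I_c/(y_c·A) = 1.25 + 0.562654/(1.25 × 2.65904) = 1.25 + 0.16928 = 1.41928 m along the plane.
The resultant acts 0.92 + 0.16928 = 1.08928 m (along the plate) below the hinge at the top edge, so the moment about the hinge is M = F × 1.08928 = 30.603 × 1.08928 = 33.3352 kN·m.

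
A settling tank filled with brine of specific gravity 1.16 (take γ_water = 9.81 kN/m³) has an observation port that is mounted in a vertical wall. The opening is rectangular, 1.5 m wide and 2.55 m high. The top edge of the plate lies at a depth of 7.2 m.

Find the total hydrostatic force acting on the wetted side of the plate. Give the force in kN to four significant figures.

γ = 1.16 × 9.81 = 11.3796 kN/m³.
The centroid lies 2.55/2 = 1.275 m below the top edge, so the centroid depth is h_c = 7.2 + 1.275 = 8.475 m.
A = 1.5 × 2.55 = 3.825 m².
Resultant F = γ·h_c·A = 11.3796 × 8.475 × 3.825 = 368.891 kN.

F ≈ 368.9 kN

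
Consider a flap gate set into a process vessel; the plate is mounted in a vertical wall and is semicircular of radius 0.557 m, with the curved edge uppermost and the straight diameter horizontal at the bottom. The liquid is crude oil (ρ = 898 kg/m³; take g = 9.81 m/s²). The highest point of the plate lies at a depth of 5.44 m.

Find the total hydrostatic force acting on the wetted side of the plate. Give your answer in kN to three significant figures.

F ≈ 24.7 kN

γ = ρg = 898 × 9.81 / 1000 = 8.80938 kN/m³.
The centroid lies 4r/(3π) = 0.236398 m above the diameter, so r − 4r/(3π) = 0.557 − 0.236398 = 0.320602 m below the topmost point, so the centroid depth is h_c = 5.44 + 0.320602 = 5.7606 m.
A = πr²/2 = π × 0.557²/2 = 0.487338 m².
Resultant F = γ·h_c·A = 8.80938 × 5.7606 × 0.487338 = 24.7311 kN.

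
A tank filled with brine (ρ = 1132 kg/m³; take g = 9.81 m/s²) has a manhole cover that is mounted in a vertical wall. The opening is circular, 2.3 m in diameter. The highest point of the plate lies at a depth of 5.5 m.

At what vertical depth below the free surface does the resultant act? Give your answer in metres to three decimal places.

h_p = 6.700 m

γ = ρg = 1132 × 9.81 / 1000 = 11.10492 kN/m³.
The centroid is at the centre, 1.15 m below the top of the plate, so the centroid depth is h_c = 5.5 + 1.15 = 6.65 m.
A = π(1.15)² = 4.15476 m².
Resultant F = γ·h_c·A = 11.10492 × 6.65 × 4.15476 = 306.82 kN.
I_c = πr⁴/4 = π × 1.15⁴/4 = 1.37367 m⁴.
Centre of pressure: y_p = y_c + I_c/(y_c·A) = 6.65 + 1.37367/(6.65 × 4.15476) = 6.65 + 0.0497181 = 6.69972 m along the plane.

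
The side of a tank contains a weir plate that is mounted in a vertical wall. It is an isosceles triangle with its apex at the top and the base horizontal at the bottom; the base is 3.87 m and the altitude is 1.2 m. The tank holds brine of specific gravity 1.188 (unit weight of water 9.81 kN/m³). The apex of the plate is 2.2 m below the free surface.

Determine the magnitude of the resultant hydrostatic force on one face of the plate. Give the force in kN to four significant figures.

γ = 1.188 × 9.81 = 11.65428 kN/m³.
With the apex up, the centroid sits 2h/3 = 2 × 1.2/3 = 0.8 m below the apex, so the centroid depth is h_c = 2.2 + 0.8 = 3 m.
A = ½ × 3.87 × 1.2 = 2.322 m².
Resultant F = γ·h_c·A = 11.65428 × 3 × 2.322 = 81.1837 kN.

F ≈ 81.18 kN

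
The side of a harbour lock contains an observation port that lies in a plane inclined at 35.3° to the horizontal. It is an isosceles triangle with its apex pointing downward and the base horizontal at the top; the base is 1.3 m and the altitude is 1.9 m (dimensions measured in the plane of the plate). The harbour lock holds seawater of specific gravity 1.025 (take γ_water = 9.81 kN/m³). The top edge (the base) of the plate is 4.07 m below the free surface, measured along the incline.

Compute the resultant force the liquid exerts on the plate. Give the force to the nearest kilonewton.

F ≈ 34 kN

γ = 1.025 × 9.81 = 10.05525 kN/m³.
Let θ = 35.3° be the plate's angle to the horizontal; measure y along the incline from where the plane meets the free surface. Vertical depth h = y·sinθ with sinθ = 0.577858.
With the apex down, the centroid sits h/3 = 1.9/3 = 0.633333 m below the base (the top edge), so y_c = 4.07 + 0.633333 = 4.70333 m and h_c = 4.70333 × 0.577858 = 2.71786 m.
A = ½ × 1.3 × 1.9 = 1.235 m².
Resultant F = γ·h_c·A = 10.05525 × 2.71786 × 1.235 = 33.751 kN.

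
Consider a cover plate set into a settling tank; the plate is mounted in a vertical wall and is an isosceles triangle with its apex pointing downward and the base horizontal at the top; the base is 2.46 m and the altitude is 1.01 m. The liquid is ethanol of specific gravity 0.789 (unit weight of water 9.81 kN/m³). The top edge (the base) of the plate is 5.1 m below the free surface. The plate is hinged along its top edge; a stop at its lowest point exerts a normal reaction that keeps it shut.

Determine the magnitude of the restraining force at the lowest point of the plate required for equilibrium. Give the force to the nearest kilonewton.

P ≈ 18 kN

γ = 0.789 × 9.81 = 7.74009 kN/m³.
With the apex down, the centroid sits h/3 = 1.01/3 = 0.336667 m below the base (the top edge), so the centroid depth is h_c = 5.1 + 0.336667 = 5.43667 m.
A = ½ × 2.46 × 1.01 = 1.2423 m².
Resultant F = γ·h_c·A = 7.74009 × 5.43667 × 1.2423 = 52.2764 kN.
I_c = b·h³/36 = 2.46 × 1.01³/36 = 0.0704039 m⁴.
Centre of pressure: y_p = y_c + I_c/(y_c·A) = 5.43667 + 0.0704039/(5.43667 × 1.2423) = 5.43667 + 0.0104241 = 5.44709 m along the plane.
The resultant acts 0.336667 + 0.0104241 = 0.347091 m (along the plate) below the hinge at the top edge, so the moment about the hinge is M = F × 0.347091 = 52.2764 × 0.347091 = 18.1447 kN·m.
A normal force at the bottom, 1.01 m from the hinge, must supply this moment: P = 18.1447/1.01 = 17.965 kN.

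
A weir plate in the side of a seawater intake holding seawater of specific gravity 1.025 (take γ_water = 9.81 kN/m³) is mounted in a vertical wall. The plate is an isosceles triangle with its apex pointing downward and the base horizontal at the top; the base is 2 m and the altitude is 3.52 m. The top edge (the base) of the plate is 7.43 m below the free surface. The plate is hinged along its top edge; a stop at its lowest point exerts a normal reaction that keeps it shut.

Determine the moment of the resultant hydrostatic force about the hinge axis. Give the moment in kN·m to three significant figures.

M ≈ 382 kN·m

γ = 1.025 × 9.81 = 10.05525 kN/m³.
With the apex down, the centroid sits h/3 = 3.52/3 = 1.17333 m below the base (the top edge), so the centroid depth is h_c = 7.43 + 1.17333 = 8.60333 m.
A = ½ × 2 × 3.52 = 3.52 m².
Resultant F = γ·h_c·A = 10.05525 × 8.60333 × 3.52 = 304.51 kN.
I_c = b·h³/36 = 2 × 3.52³/36 = 2.42301 m⁴.
Centre of pressure: y_p = y_c + I_c/(y_c·A) = 8.60333 + 2.42301/(8.60333 × 3.52) = 8.60333 + 0.0800103 = 8.68334 m along the plane.
The resultant acts 1.17333 + 0.0800103 = 1.25334 m (along the plate) below the hinge at the top edge, so the moment about the hinge is M = F × 1.25334 = 304.51 × 1.25334 = 381.655 kN·m.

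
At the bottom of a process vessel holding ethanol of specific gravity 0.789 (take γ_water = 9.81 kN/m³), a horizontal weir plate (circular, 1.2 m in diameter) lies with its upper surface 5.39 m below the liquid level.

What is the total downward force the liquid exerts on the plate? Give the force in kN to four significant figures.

γ = 0.789 × 9.81 = 7.74009 kN/m³.
The plate is horizontal, so pressure is uniform at p = γ·h = 7.74009 × 5.39 = 41.7191 kN/m².
A = π(0.6)² = 1.13097 m².
F = p·A = 41.7191 × 1.13097 = 47.1831 kN.

F ≈ 47.18 kN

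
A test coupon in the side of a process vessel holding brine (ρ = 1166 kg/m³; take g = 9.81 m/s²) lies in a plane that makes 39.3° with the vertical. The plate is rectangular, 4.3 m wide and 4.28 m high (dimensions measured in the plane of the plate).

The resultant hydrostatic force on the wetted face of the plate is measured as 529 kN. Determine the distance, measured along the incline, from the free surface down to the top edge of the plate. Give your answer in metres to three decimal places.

y_top ≈ 1.107 m

γ = ρg = 1166 × 9.81 / 1000 = 11.43846 kN/m³.
A = 4.3 × 4.28 = 18.404 m².
From F = γ·h_c·A, the centroid depth is h_c = 529/(11.43846 × 18.404) = 2.5129 m.
The plate makes 39.3° with the vertical, i.e. θ = 90° − 39.3° = 50.7° to the horizontal. Measuring y along the incline from the free-surface line, vertical depth h = y·sinθ with sinθ = 0.773840.
Along the incline, y_c = h_c/sinθ = 2.5129/0.773840 = 3.24731 m.
The centroid lies 4.28/2 = 2.14 m below the top edge, so the top edge sits at y_top = 3.24731 − 2.14 = 1.10731 m along the incline.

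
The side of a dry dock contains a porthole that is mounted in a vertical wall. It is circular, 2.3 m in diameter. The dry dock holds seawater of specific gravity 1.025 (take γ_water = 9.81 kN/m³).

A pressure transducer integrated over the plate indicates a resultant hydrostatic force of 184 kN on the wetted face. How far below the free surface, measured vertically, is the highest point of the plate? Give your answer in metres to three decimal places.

γ = 1.025 × 9.81 = 10.05525 kN/m³.
A = π(1.15)² = 4.15476 m².
From F = γ·h_c·A, the centroid depth is h_c = 184/(10.05525 × 4.15476) = 4.40432 m.
The centroid is at the centre, 1.15 m below the top of the plate, so the highest point sits at h_top = 4.40432 − 1.15 = 3.25432 m below the surface.

d_top ≈ 3.254 m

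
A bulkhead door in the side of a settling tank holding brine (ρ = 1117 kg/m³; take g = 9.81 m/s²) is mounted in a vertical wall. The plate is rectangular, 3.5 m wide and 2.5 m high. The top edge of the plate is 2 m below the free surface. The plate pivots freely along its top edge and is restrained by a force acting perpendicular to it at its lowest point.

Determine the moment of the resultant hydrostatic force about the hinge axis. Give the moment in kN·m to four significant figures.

γ = ρg = 1117 × 9.81 / 1000 = 10.95777 kN/m³.
The centroid lies 2.5/2 = 1.25 m below the top edge, so the centroid depth is h_c = 2 + 1.25 = 3.25 m.
A = 3.5 × 2.5 = 8.75 m².
Resultant F = γ·h_c·A = 10.95777 × 3.25 × 8.75 = 311.612 kN.
I_c = b·h³/12 = 3.5 × 2.5³/12 = 4.55729 m⁴.
Centre of pressure: y_p = y_c + I_c/(y_c·A) = 3.25 + 4.55729/(3.25 × 8.75) = 3.25 + 0.160256 = 3.41026 m along the plane.
The resultant acts 1.25 + 0.160256 = 1.41026 m (along the plate) below the hinge at the top edge, so the moment about the hinge is M = F × 1.41026 = 311.612 × 1.41026 = 439.454 kN·m.

M ≈ 439.5 kN·m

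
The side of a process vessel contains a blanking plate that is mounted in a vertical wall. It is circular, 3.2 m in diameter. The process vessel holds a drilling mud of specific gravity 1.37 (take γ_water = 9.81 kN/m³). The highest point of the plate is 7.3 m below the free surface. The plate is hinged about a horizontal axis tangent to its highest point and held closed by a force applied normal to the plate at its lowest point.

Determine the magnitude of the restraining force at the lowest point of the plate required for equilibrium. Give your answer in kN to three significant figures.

γ = 1.37 × 9.81 = 13.4397 kN/m³.
The centroid is at the centre, 1.6 m below the top of the plate, so the centroid depth is h_c = 7.3 + 1.6 = 8.9 m.
A = π(1.6)² = 8.04248 m².
Resultant F = γ·h_c·A = 13.4397 × 8.9 × 8.04248 = 961.988 kN.
I_c = πr⁴/4 = π × 1.6⁴/4 = 5.14719 m⁴.
Centre of pressure: y_p = y_c + I_c/(y_c·A) = 8.9 + 5.14719/(8.9 × 8.04248) = 8.9 + 0.0719102 = 8.97191 m along the plane.
The resultant acts 1.6 + 0.0719102 = 1.67191 m (along the plate) below the hinge at the top edge, so the moment about the hinge is M = F × 1.67191 = 961.988 × 1.67191 = 1608.36 kN·m.
A normal force at the bottom, 3.2 m from the hinge, must supply this moment: P = 1608.36/3.2 = 502.612 kN.

P ≈ 503 kN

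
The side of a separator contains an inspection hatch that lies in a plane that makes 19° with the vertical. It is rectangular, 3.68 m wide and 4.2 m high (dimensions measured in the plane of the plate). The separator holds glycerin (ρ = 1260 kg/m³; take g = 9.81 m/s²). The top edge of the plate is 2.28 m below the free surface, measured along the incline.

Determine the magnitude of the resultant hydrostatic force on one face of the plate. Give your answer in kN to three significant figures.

F ≈ 791 kN

γ = ρg = 1260 × 9.81 / 1000 = 12.3606 kN/m³.
The plate makes 19° with the vertical, i.e. θ = 90° − 19° = 71° to the horizontal. Measuring y along the incline from the free-surface line, vertical depth h = y·sinθ with sinθ = 0.945519.
The centroid lies 4.2/2 = 2.1 m below the top edge, so y_c = 2.28 + 2.1 = 4.38 m and h_c = 4.38 × 0.945519 = 4.14137 m.
A = 3.68 × 4.2 = 15.456 m².
Resultant F = γ·h_c·A = 12.3606 × 4.14137 × 15.456 = 791.19 kN.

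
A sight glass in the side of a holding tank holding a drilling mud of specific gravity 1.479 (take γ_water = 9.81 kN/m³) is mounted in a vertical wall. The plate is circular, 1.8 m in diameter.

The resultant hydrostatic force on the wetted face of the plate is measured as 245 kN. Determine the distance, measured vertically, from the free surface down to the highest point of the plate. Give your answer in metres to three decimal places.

d_top ≈ 5.736 m

γ = 1.479 × 9.81 = 14.50899 kN/m³.
A = π(0.9)² = 2.54469 m².
From F = γ·h_c·A, the centroid depth is h_c = 245/(14.50899 × 2.54469) = 6.63581 m.
The centroid is at the centre, 0.9 m below the top of the plate, so the highest point sits at h_top = 6.63581 − 0.9 = 5.73581 m below the surface.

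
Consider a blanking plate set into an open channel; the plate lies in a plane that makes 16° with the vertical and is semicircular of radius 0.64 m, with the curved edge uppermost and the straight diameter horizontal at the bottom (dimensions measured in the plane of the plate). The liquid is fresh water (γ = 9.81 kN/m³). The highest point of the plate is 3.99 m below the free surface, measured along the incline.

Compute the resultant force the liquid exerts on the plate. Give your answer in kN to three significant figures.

F ≈ 26.4 kN

γ = 9.81 kN/m³.
The plate makes 16° with the vertical, i.e. θ = 90° − 16° = 74° to the horizontal. Measuring y along the incline from the free-surface line, vertical depth h = y·sinθ with sinθ = 0.961262.
The centroid lies 4r/(3π) = 0.271624 m above the diameter, so r − 4r/(3π) = 0.64 − 0.271624 = 0.368376 m below the topmost point, so y_c = 3.99 + 0.368376 = 4.35838 m and h_c = 4.35838 × 0.961262 = 4.18955 m.
A = πr²/2 = π × 0.64²/2 = 0.643398 m².
Resultant F = γ·h_c·A = 9.81 × 4.18955 × 0.643398 = 26.4433 kN.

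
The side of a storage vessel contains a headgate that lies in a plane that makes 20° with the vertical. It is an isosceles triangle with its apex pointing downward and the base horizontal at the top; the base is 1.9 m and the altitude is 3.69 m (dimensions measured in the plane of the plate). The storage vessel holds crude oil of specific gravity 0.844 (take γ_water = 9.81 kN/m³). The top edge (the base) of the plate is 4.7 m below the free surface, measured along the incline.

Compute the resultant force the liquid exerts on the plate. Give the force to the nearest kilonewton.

F ≈ 162 kN

γ = 0.844 × 9.81 = 8.27964 kN/m³.
The plate makes 20° with the vertical, i.e. θ = 90° − 20° = 70° to the horizontal. Measuring y along the incline from the free-surface line, vertical depth h = y·sinθ with sinθ = 0.939693.
With the apex down, the centroid sits h/3 = 3.69/3 = 1.23 m below the base (the top edge), so y_c = 4.7 + 1.23 = 5.93 m and h_c = 5.93 × 0.939693 = 5.57238 m.
A = ½ × 1.9 × 3.69 = 3.5055 m².
Resultant F = γ·h_c·A = 8.27964 × 5.57238 × 3.5055 = 161.734 kN.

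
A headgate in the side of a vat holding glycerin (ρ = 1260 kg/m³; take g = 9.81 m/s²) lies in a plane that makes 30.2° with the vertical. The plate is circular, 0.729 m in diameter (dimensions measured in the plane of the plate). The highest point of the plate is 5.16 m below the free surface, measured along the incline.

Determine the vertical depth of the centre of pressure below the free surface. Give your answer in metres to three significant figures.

h_p = 4.78 m

γ = ρg = 1260 × 9.81 / 1000 = 12.3606 kN/m³.
The plate makes 30.2° with the vertical, i.e. θ = 90° − 30.2° = 59.8° to the horizontal. Measuring y along the incline from the free-surface line, vertical depth h = y·sinθ with sinθ = 0.864275.
The centroid is at the centre, 0.3645 m below the top of the plate, so y_c = 5.16 + 0.3645 = 5.5245 m and h_c = 5.5245 × 0.864275 = 4.77469 m.
A = π(0.3645)² = 0.417393 m².
Resultant F = γ·h_c·A = 12.3606 × 4.77469 × 0.417393 = 24.6337 kN.
I_c = πr⁴/4 = π × 0.3645⁴/4 = 0.0138637 m⁴.
Centre of pressure: y_p = y_c + I_c/(y_c·A) = 5.5245 + 0.0138637/(5.5245 × 0.417393) = 5.5245 + 0.00601231 = 5.53051 m along the plane.
Vertically, h_p = y_p·sinθ = 5.53051 × 0.864275 = 4.77988 m.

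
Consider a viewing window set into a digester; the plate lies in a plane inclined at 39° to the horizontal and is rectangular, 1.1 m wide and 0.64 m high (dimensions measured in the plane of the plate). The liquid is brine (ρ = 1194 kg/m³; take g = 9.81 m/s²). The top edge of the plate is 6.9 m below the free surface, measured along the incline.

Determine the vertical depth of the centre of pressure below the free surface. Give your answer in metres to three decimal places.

γ = ρg = 1194 × 9.81 / 1000 = 11.71314 kN/m³.
Let θ = 39° be the plate's angle to the horizontal; measure y along the incline from where the plane meets the free surface. Vertical depth h = y·sinθ with sinθ = 0.629320.
The centroid lies 0.64/2 = 0.32 m below the top edge, so y_c = 6.9 + 0.32 = 7.22 m and h_c = 7.22 × 0.629320 = 4.54369 m.
A = 1.1 × 0.64 = 0.704 m².
Resultant F = γ·h_c·A = 11.71314 × 4.54369 × 0.704 = 37.4675 kN.
I_c = b·h³/12 = 1.1 × 0.64³/12 = 0.0240299 m⁴.
Centre of pressure: y_p = y_c + I_c/(y_c·A) = 7.22 + 0.0240299/(7.22 × 0.704) = 7.22 + 0.00472762 = 7.22473 m along the plane.
Vertically, h_p = y_p·sinθ = 7.22473 × 0.629320 = 4.54667 m.

h_p = 4.547 m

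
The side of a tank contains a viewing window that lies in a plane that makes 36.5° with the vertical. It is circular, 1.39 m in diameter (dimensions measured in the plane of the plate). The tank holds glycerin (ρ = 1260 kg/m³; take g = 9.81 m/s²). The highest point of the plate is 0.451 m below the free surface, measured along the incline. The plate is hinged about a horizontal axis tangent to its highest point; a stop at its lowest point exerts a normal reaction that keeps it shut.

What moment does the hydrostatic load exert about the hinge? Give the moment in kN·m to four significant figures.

M ≈ 13.83 kN·m

γ = ρg = 1260 × 9.81 / 1000 = 12.3606 kN/m³.
The plate makes 36.5° with the vertical, i.e. θ = 90° − 36.5° = 53.5° to the horizontal. Measuring y along the incline from the free-surface line, vertical depth h = y·sinθ with sinθ = 0.803857.
The centroid is at the centre, 0.695 m below the top of the plate, so y_c = 0.451 + 0.695 = 1.146 m and h_c = 1.146 × 0.803857 = 0.92122 m.
A = π(0.695)² = 1.51747 m².
Resultant F = γ·h_c·A = 12.3606 × 0.92122 × 1.51747 = 17.2792 kN.
I_c = πr⁴/4 = π × 0.695⁴/4 = 0.183244 m⁴.
Centre of pressure: y_p = y_c + I_c/(y_c·A) = 1.146 + 0.183244/(1.146 × 1.51747) = 1.146 + 0.105372 = 1.25137 m along the plane.
The resultant acts 0.695 + 0.105372 = 0.800372 m (along the plate) below the hinge at the top edge, so the moment about the hinge is M = F × 0.800372 = 17.2792 × 0.800372 = 13.8298 kN·m.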